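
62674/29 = 62674/29 = 2161.17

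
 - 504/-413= 72/59 = 1.22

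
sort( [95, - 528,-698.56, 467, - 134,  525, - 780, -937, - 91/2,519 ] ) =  [ - 937, - 780, - 698.56, - 528 , - 134, - 91/2 , 95, 467, 519, 525]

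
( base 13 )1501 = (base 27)44J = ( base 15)d7d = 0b101111100011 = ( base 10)3043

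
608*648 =393984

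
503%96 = 23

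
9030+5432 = 14462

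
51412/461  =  51412/461 = 111.52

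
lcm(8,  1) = 8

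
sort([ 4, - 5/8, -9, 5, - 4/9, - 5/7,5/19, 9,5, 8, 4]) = [-9, - 5/7, - 5/8,-4/9, 5/19, 4, 4, 5, 5,  8 , 9] 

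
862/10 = 431/5 = 86.20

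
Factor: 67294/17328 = 2^( - 3)*3^( - 1)*19^ (  -  2)*33647^1  =  33647/8664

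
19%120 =19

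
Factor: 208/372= 52/93 = 2^2*3^( - 1 )*13^1*31^( - 1 )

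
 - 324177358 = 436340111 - 760517469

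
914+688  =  1602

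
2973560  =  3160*941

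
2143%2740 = 2143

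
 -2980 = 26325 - 29305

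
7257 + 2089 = 9346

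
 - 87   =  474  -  561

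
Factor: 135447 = 3^1*13^1* 23^1 * 151^1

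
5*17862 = 89310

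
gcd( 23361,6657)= 3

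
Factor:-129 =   -  3^1*43^1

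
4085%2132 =1953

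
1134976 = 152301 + 982675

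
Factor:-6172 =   -  2^2*1543^1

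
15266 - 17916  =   - 2650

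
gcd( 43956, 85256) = 4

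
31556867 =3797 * 8311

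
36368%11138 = 2954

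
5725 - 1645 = 4080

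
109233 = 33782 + 75451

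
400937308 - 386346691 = 14590617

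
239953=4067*59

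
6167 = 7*881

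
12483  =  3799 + 8684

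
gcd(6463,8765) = 1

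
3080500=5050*610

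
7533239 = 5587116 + 1946123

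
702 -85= 617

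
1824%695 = 434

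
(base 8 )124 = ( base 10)84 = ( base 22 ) 3i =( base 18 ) 4C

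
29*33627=975183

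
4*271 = 1084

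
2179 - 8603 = -6424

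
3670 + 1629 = 5299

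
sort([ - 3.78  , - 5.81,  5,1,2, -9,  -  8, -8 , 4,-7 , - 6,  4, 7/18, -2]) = [ - 9, -8,-8, - 7, - 6, -5.81,-3.78,-2, 7/18 , 1, 2,  4, 4, 5]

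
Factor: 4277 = 7^1*13^1*47^1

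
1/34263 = 1/34263=0.00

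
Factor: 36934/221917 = 2^1*59^1*709^( - 1) = 118/709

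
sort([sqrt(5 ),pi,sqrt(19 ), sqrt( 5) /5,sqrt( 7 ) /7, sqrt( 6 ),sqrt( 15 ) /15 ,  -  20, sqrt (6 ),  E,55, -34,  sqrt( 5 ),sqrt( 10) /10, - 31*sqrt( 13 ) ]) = [  -  31 * sqrt( 13), - 34 , - 20,sqrt( 15) /15,sqrt( 10)/10,sqrt( 7)/7, sqrt (5 )/5, sqrt(5),sqrt(5 ),  sqrt( 6 ),sqrt( 6), E , pi, sqrt( 19), 55]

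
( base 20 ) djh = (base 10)5597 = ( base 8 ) 12735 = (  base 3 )21200022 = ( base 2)1010111011101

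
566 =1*566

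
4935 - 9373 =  - 4438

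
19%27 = 19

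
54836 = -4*(-13709 ) 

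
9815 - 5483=4332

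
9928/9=1103 + 1/9 = 1103.11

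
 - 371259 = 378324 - 749583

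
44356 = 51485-7129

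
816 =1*816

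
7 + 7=14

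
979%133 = 48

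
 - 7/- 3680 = 7/3680 = 0.00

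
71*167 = 11857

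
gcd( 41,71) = 1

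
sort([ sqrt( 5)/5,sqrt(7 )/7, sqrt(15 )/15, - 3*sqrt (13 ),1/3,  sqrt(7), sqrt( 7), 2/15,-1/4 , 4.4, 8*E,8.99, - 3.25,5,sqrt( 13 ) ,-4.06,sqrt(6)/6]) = [ - 3*sqrt(13 ),-4.06 , -3.25, - 1/4,2/15,sqrt (15 )/15,1/3, sqrt(7 ) /7,  sqrt( 6 )/6,sqrt( 5) /5,sqrt( 7),sqrt ( 7 ),sqrt( 13),4.4, 5, 8.99, 8*E] 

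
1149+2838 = 3987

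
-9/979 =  -9/979 = - 0.01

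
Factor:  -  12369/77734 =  - 2^(- 1)*3^1* 7^1*19^1*31^1*38867^( - 1) 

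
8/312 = 1/39 =0.03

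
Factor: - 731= -17^1*43^1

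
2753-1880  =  873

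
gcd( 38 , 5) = 1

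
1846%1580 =266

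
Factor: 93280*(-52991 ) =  -4943000480 = -  2^5*5^1 * 11^1*19^1*53^1*2789^1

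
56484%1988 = 820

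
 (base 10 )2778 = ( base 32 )2mq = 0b101011011010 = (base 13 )1359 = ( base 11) 20A6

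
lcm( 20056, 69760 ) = 1604480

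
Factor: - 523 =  - 523^1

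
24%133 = 24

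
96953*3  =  290859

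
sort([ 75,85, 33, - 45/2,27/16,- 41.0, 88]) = [ - 41.0,-45/2,  27/16,33,75 , 85,88]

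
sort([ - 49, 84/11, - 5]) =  [ - 49, - 5,84/11]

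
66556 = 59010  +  7546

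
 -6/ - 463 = 6/463 = 0.01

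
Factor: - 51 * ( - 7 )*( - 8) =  - 2^3*3^1*7^1 * 17^1=   - 2856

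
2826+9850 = 12676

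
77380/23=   77380/23 = 3364.35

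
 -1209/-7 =172 + 5/7=172.71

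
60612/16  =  3788+1/4 = 3788.25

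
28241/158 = 178 + 117/158 = 178.74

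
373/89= 373/89= 4.19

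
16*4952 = 79232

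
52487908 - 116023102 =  - 63535194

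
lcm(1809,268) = 7236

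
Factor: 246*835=205410 = 2^1 * 3^1*5^1* 41^1*167^1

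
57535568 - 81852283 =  - 24316715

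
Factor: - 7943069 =- 317^1*25057^1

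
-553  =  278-831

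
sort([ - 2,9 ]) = [ - 2,9 ]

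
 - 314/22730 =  - 157/11365 = - 0.01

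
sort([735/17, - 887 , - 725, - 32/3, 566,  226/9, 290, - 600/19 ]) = [-887, -725, - 600/19,-32/3, 226/9, 735/17, 290, 566 ] 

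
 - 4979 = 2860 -7839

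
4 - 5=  - 1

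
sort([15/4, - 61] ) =[ - 61,15/4 ] 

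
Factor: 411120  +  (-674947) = -263827^1 = - 263827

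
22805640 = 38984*585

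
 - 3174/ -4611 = 1058/1537 = 0.69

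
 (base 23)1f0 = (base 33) QG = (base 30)t4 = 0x36a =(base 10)874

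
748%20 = 8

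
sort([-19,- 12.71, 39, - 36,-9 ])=[ - 36, -19, - 12.71,  -  9,39]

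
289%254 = 35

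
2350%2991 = 2350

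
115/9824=115/9824 = 0.01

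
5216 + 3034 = 8250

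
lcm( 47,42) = 1974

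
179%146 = 33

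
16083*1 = 16083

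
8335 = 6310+2025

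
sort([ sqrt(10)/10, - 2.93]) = [ -2.93,sqrt( 10 )/10]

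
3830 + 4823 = 8653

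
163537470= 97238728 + 66298742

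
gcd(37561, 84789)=1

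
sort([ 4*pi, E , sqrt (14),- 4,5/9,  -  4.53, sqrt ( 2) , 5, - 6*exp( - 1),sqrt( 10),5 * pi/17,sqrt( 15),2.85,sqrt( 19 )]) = [ - 4.53, - 4 ,-6*exp( - 1) , 5/9, 5*pi/17,sqrt( 2),E,2.85,sqrt( 10),sqrt( 14 ),sqrt( 15 ), sqrt( 19),5,4*pi ]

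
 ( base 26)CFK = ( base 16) 214A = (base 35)6xh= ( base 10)8522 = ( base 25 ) dfm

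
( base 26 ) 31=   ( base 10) 79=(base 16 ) 4f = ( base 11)72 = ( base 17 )4b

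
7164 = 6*1194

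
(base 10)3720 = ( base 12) 21a0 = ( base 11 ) 2882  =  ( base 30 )440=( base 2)111010001000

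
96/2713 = 96/2713 = 0.04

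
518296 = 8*64787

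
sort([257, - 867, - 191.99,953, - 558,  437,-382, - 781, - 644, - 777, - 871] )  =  [ - 871, - 867,  -  781, - 777 , - 644, - 558, - 382,-191.99, 257,437, 953 ] 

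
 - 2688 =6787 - 9475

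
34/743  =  34/743 = 0.05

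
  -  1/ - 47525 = 1/47525 = 0.00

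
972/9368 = 243/2342 = 0.10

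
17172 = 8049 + 9123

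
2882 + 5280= 8162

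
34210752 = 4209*8128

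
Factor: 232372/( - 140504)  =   - 43/26 = - 2^ ( - 1 )*13^( - 1)*43^1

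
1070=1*1070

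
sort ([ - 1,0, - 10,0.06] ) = [-10 , - 1, 0, 0.06 ] 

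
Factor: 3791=17^1*223^1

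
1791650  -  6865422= - 5073772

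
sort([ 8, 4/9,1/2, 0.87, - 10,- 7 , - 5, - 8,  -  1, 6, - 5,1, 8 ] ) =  [ - 10, - 8, - 7, - 5, - 5, - 1,4/9, 1/2,0.87, 1, 6, 8, 8]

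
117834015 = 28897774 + 88936241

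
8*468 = 3744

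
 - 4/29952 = -1 + 7487/7488 = -0.00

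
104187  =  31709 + 72478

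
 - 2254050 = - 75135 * 30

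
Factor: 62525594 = 2^1*359^1 * 87083^1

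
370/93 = 3 + 91/93 =3.98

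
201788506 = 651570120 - 449781614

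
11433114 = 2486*4599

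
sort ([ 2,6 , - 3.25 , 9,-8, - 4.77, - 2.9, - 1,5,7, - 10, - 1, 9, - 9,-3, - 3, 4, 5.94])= [ - 10,  -  9, - 8, - 4.77, - 3.25, - 3, - 3,- 2.9,-1, - 1,2,4, 5 , 5.94, 6, 7,9,9] 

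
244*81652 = 19923088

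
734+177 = 911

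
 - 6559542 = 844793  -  7404335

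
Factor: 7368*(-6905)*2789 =-141893275560 =-2^3*3^1 * 5^1*307^1*1381^1*2789^1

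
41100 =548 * 75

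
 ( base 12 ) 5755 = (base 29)bfr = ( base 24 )gkh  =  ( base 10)9713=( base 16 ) 25f1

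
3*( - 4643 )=  -  13929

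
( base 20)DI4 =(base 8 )12674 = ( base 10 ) 5564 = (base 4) 1112330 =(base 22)BAK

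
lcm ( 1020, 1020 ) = 1020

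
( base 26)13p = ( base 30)PT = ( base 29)qp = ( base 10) 779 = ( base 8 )1413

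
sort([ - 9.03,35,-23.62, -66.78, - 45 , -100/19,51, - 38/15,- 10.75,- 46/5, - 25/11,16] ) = [ -66.78, -45, - 23.62,  -  10.75,-46/5, - 9.03, - 100/19, -38/15, - 25/11,16, 35,51] 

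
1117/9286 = 1117/9286 = 0.12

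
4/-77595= - 4/77595= - 0.00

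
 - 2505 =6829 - 9334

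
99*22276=2205324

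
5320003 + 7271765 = 12591768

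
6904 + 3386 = 10290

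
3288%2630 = 658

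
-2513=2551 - 5064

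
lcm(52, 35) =1820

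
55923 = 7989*7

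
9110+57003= 66113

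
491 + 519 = 1010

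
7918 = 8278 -360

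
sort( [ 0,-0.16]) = [ - 0.16,0]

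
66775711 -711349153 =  - 644573442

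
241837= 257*941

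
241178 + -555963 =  - 314785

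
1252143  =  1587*789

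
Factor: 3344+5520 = 8864 = 2^5*277^1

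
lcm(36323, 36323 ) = 36323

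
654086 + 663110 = 1317196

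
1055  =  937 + 118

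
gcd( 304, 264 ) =8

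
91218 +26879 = 118097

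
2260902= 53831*42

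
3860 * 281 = 1084660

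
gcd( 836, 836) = 836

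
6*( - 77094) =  -462564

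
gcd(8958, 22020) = 6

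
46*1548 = 71208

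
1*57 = 57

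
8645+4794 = 13439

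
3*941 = 2823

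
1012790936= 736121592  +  276669344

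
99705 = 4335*23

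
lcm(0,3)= 0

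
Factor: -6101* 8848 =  - 53981648=- 2^4 * 7^1*79^1*6101^1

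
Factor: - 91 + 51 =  - 2^3*5^1 = - 40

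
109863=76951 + 32912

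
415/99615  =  83/19923 = 0.00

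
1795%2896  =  1795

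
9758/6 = 1626 + 1/3 = 1626.33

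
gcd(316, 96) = 4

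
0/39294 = 0 = 0.00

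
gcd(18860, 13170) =10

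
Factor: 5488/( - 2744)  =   -2^1 = -2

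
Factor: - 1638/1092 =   -  2^( - 1)*3^1= - 3/2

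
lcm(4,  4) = 4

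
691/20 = 691/20 = 34.55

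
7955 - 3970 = 3985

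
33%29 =4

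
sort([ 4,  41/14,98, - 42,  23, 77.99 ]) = [ - 42,41/14 , 4, 23,77.99,  98]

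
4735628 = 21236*223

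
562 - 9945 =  - 9383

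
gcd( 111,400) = 1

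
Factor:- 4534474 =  - 2^1*7^1*157^1 *2063^1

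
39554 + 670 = 40224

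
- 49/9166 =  - 1 + 9117/9166 = - 0.01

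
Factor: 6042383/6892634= 2^( - 1)*7^(-2) * 61^( - 1)*1153^( - 1)*6042383^1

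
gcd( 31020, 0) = 31020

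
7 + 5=12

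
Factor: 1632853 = 1632853^1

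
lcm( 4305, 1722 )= 8610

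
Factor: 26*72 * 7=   2^4 * 3^2*7^1*13^1= 13104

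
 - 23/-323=23/323 =0.07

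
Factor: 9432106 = 2^1 * 4716053^1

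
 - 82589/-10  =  8258 + 9/10 = 8258.90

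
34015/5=6803=6803.00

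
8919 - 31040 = - 22121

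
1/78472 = 1/78472= 0.00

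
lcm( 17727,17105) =974985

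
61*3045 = 185745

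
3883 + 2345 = 6228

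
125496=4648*27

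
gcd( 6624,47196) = 828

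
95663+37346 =133009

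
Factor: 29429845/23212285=43^1 * 136883^1*4642457^( - 1) = 5885969/4642457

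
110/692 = 55/346 = 0.16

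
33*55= 1815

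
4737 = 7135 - 2398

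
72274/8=36137/4 = 9034.25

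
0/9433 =0 = 0.00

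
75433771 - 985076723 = - 909642952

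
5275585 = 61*86485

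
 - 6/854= - 1 + 424/427=- 0.01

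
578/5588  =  289/2794=   0.10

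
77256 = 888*87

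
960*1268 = 1217280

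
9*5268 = 47412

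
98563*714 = 70373982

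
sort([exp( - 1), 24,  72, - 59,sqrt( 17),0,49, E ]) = [ -59, 0, exp(- 1),E, sqrt( 17), 24, 49,72]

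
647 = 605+42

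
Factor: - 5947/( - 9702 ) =2^( - 1)*3^( - 2)*7^ ( - 2)*11^(-1 )*19^1 * 313^1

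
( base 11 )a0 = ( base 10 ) 110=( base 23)4i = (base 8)156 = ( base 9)132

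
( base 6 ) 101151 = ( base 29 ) 9gq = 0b1111101111011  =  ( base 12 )47b7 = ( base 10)8059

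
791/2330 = 791/2330 = 0.34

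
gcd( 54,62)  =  2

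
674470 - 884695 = -210225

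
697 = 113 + 584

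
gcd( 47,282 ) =47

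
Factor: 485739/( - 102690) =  - 53971/11410 = - 2^( - 1)*5^ ( - 1)*7^(  -  1 )*31^1*163^(  -  1)*1741^1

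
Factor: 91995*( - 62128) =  -5715465360 = -  2^4* 3^1*5^1*11^1*353^1*6133^1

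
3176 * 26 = 82576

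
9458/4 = 4729/2 = 2364.50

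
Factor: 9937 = 19^1*523^1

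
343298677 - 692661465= - 349362788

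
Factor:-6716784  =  -2^4 * 3^1*41^1*3413^1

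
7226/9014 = 3613/4507 = 0.80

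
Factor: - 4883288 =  - 2^3*673^1*907^1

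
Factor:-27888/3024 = -83/9  =  -3^(-2 )*83^1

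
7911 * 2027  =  16035597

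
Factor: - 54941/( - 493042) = 2^( - 1 ) * 11^( - 1)*73^( - 1)*307^(-1)*54941^1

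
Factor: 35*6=210= 2^1*3^1 * 5^1*7^1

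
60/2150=6/215=0.03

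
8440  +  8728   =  17168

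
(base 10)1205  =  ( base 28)1f1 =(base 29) 1CG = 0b10010110101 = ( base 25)1N5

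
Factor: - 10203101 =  - 10203101^1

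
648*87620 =56777760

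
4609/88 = 419/8 = 52.38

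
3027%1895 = 1132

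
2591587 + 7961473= 10553060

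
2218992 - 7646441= -5427449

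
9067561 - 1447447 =7620114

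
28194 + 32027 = 60221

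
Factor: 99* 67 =6633=   3^2*11^1*67^1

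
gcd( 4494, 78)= 6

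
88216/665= 88216/665 = 132.66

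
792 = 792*1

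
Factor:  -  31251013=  - 31251013^1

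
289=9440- 9151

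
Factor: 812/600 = 2^(  -  1) * 3^( - 1 )*5^( - 2 )*7^1*29^1 = 203/150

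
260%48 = 20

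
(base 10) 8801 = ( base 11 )6681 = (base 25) e21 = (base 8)21141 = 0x2261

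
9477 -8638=839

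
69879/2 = 69879/2 = 34939.50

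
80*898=71840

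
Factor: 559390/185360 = 2^( - 3 )*7^( - 1 ) *13^2=169/56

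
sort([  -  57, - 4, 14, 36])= [  -  57, - 4, 14, 36]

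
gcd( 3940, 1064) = 4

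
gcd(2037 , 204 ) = 3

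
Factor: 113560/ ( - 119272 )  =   - 5^1*167^1*877^ ( - 1)=- 835/877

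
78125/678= 115 + 155/678 =115.23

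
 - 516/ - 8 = 64 + 1/2=   64.50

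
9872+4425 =14297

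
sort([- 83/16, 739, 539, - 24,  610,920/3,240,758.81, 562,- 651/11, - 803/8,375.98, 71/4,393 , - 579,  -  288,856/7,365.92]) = [ - 579,- 288, - 803/8, - 651/11,-24, - 83/16,71/4,856/7, 240 , 920/3, 365.92, 375.98, 393,539, 562,610,739, 758.81] 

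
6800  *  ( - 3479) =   -  23657200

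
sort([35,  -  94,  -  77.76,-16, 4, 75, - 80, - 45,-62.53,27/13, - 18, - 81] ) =[  -  94, - 81 ,-80,  -  77.76, - 62.53,  -  45,  -  18, - 16, 27/13, 4,35,75]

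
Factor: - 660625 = - 5^4*7^1 *151^1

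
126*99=12474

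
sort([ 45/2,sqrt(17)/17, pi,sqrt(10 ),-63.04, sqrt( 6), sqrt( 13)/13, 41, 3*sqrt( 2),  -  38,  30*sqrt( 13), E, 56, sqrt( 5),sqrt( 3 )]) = [ - 63.04, - 38,  sqrt( 17) /17, sqrt(13 ) /13 , sqrt (3), sqrt( 5), sqrt(6 ), E, pi, sqrt( 10),3*sqrt(2),45/2, 41, 56,30 * sqrt( 13 )] 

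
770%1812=770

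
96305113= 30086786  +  66218327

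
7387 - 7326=61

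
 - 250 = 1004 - 1254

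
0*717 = 0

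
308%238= 70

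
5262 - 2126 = 3136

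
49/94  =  49/94 = 0.52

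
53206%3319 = 102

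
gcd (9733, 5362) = 1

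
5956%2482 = 992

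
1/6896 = 1/6896 = 0.00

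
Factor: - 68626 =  - 2^1 * 34313^1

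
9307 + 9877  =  19184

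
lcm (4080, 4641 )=371280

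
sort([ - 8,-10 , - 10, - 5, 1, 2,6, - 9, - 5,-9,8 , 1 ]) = [ - 10, - 10, - 9, - 9,-8, - 5, - 5, 1 , 1,2,6,8 ]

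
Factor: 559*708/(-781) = -2^2*3^1 * 11^( -1)*13^1*43^1*59^1  *  71^( - 1) = -395772/781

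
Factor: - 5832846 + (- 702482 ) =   -  6535328 = - 2^5*131^1*1559^1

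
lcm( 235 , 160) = 7520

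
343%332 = 11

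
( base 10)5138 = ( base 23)9g9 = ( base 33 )4NN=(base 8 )12022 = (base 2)1010000010010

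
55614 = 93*598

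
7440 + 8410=15850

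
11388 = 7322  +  4066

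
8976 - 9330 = -354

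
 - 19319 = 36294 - 55613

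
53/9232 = 53/9232 = 0.01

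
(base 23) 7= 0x7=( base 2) 111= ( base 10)7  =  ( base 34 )7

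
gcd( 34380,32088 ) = 2292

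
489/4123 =489/4123 = 0.12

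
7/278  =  7/278 = 0.03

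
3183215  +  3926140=7109355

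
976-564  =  412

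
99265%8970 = 595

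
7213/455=7213/455 = 15.85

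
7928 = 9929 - 2001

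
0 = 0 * (-46637)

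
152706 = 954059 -801353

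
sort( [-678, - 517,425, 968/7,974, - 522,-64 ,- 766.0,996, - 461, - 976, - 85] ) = [ - 976, - 766.0, - 678,  -  522, - 517 , - 461 ,-85, - 64, 968/7,  425, 974, 996] 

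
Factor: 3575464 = 2^3*446933^1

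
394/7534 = 197/3767=0.05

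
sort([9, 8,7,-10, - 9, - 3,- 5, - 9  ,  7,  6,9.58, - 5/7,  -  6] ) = [ - 10, - 9, -9, -6,- 5,- 3, - 5/7,6,7,7, 8,9,9.58]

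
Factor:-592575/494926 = -2^ ( - 1 ) *3^1*5^2 * 7901^1 * 247463^( - 1 ) 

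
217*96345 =20906865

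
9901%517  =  78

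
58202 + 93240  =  151442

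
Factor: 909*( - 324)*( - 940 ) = 2^4*3^6*5^1*47^1*101^1 = 276845040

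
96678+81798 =178476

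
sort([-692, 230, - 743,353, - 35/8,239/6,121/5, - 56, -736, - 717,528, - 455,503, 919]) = [ - 743, - 736, - 717, - 692,-455,  -  56, - 35/8, 121/5,239/6, 230,353,503, 528, 919]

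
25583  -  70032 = - 44449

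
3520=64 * 55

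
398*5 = 1990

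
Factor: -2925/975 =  - 3^1 =- 3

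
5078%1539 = 461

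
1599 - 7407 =-5808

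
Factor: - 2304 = -2^8*3^2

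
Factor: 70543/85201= 11^3*53^1 *85201^( - 1) 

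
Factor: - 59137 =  - 13^1 * 4549^1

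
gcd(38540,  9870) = 470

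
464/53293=464/53293 = 0.01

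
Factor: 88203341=41^1*2151301^1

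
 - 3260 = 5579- 8839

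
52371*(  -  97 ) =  - 5079987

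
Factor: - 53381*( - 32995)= 5^1*6599^1*53381^1=1761306095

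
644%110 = 94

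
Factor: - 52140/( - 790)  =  2^1*3^1 * 11^1=66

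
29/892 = 29/892 =0.03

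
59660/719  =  82 + 702/719 = 82.98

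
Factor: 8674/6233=2^1*23^( - 1)*271^ ( - 1)*4337^1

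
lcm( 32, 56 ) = 224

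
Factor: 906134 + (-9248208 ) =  - 2^1*13^1*71^1*4519^1 = - 8342074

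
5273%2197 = 879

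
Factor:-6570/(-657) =10 = 2^1*5^1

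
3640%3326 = 314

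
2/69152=1/34576=0.00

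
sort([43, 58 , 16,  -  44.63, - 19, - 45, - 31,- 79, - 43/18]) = [-79,  -  45, - 44.63, - 31, - 19, - 43/18, 16, 43,58]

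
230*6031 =1387130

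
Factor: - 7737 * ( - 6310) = 48820470 = 2^1*3^1*5^1*  631^1 * 2579^1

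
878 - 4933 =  - 4055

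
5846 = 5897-51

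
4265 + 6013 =10278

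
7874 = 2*3937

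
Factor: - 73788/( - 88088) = 129/154 = 2^(  -  1 )*3^1*7^(-1) * 11^( - 1 )* 43^1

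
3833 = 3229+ 604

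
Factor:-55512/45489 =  -2^3 *3^2*59^(-1 )=- 72/59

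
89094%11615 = 7789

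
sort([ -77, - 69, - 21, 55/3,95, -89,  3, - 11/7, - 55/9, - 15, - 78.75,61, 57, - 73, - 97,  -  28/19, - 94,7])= [ - 97, -94 , - 89, - 78.75, - 77, - 73,-69, - 21, - 15, - 55/9, - 11/7,  -  28/19,3,7, 55/3,57,61,95] 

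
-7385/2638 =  - 3+ 529/2638 = - 2.80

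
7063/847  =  8 + 41/121= 8.34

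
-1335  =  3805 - 5140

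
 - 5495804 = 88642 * (  -  62)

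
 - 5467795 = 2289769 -7757564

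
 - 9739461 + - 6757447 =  - 16496908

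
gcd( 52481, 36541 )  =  1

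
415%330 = 85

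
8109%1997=121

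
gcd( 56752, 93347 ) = 1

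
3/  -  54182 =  - 1 + 54179/54182 = - 0.00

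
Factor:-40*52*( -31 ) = 64480 = 2^5*5^1 *13^1 * 31^1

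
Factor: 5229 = 3^2*7^1 *83^1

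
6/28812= 1/4802 =0.00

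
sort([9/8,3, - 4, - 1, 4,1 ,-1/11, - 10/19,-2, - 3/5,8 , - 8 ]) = [ - 8, - 4, - 2, - 1,- 3/5, - 10/19, - 1/11,1,9/8 , 3, 4, 8 ] 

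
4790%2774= 2016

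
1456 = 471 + 985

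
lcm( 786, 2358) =2358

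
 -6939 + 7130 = 191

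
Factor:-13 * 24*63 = - 19656= -  2^3 * 3^3 * 7^1*13^1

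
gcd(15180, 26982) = 6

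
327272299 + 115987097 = 443259396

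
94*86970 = 8175180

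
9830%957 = 260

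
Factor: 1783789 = 7^1*254827^1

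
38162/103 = 38162/103  =  370.50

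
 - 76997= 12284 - 89281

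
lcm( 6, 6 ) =6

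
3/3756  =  1/1252 = 0.00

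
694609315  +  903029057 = 1597638372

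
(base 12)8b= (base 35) 32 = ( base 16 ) 6b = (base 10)107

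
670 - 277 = 393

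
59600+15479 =75079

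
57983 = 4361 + 53622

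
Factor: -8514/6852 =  - 1419/1142 = - 2^( - 1 )*3^1*11^1* 43^1*571^( - 1)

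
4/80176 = 1/20044 = 0.00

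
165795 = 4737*35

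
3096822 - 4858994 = -1762172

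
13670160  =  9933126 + 3737034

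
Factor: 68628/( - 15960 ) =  - 2^(- 1) * 5^( - 1 ) * 43^1=-  43/10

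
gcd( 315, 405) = 45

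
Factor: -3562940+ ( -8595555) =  - 5^1*79^1*30781^1 = - 12158495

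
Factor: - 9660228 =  - 2^2*3^1*805019^1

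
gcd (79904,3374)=2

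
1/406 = 1/406= 0.00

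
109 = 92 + 17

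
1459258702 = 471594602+987664100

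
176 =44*4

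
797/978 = 797/978 = 0.81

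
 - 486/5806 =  - 243/2903 = - 0.08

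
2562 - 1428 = 1134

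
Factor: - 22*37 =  - 2^1*11^1*37^1 = -  814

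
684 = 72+612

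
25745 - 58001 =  - 32256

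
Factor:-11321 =-11321^1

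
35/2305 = 7/461 = 0.02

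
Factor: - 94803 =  - 3^1 * 31601^1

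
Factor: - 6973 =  -19^1*367^1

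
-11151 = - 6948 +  - 4203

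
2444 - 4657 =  - 2213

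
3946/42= 1973/21 =93.95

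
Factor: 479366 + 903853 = 1383219=3^2*19^1*8089^1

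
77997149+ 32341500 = 110338649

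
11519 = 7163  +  4356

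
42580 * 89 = 3789620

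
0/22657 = 0=0.00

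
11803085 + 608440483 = 620243568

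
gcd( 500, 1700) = 100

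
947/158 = 5 + 157/158  =  5.99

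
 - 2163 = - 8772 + 6609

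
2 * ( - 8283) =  - 16566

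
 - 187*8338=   -  1559206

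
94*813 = 76422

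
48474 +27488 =75962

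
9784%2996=796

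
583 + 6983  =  7566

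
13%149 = 13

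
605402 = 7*86486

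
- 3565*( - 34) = 121210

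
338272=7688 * 44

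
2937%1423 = 91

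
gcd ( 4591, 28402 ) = 1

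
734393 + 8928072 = 9662465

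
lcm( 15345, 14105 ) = 1396395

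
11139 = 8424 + 2715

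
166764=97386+69378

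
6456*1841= 11885496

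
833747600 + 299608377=1133355977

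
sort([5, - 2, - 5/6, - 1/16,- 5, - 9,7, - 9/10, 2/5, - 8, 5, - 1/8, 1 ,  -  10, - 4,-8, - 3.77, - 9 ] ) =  [-10,  -  9,  -  9, - 8, - 8, - 5,  -  4,  -  3.77, - 2, - 9/10, - 5/6, -1/8, - 1/16 , 2/5, 1,5, 5,7 ]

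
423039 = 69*6131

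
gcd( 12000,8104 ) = 8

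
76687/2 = 38343+1/2 =38343.50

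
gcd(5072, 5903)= 1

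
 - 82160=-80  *1027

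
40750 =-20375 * ( - 2 ) 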